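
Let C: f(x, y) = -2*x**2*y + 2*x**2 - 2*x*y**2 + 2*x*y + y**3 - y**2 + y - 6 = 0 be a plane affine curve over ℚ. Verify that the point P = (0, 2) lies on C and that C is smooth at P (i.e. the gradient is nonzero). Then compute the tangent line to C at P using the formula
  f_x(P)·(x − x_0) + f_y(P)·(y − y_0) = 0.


Tangent line at P: -4*x + 9*y - 18 = 0.

Step 1: f(0, 2) = 0, so P lies on C.
Step 2: partial derivatives
  f_x(x, y) = -4*x*y + 4*x - 2*y**2 + 2*y, f_y(x, y) = -2*x**2 - 4*x*y + 2*x + 3*y**2 - 2*y + 1.
  f_x(P) = -4, f_y(P) = 9 (gradient nonzero, so P is smooth).
Step 3: tangent line at P: -4·(x − 0) + 9·(y − 2) = 0.
Expanding: -4*x + 9*y - 18 = 0.


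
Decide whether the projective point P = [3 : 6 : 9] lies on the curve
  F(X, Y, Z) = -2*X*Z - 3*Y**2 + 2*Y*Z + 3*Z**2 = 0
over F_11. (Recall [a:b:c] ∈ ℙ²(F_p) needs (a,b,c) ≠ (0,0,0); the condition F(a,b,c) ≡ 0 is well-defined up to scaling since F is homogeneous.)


F(3,6,9) ≡ 2 (mod 11); P is NOT on the curve.

Evaluate F(3, 6, 9) term-by-term (mod 11).
  -2*X*Z ↦ -2·3·1·9 = -54
  -3*Y**2 ↦ -3·1·36·1 = -108
  2*Y*Z ↦ 2·1·6·9 = 108
  3*Z**2 ↦ 3·1·1·81 = 243
Sum: F(3, 6, 9) = (-54) + (-108) + (108) + (243) = 189.
Reducing mod 11: 189 ≡ 2 (mod 11).
Since F(a, b, c) ≡ 2 ≠ 0 (mod 11), P does NOT lie on the curve.


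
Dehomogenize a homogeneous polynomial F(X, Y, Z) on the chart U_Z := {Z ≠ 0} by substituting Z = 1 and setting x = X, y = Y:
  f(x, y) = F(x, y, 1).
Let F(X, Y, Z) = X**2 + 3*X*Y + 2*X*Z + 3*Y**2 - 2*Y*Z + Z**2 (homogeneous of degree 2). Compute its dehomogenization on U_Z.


f(x, y) = x**2 + 3*x*y + 2*x + 3*y**2 - 2*y + 1

On U_Z we set Z = 1. Each monomial c·X^i·Y^j·Z^k in F becomes c·x^i·y^j·1^k = c·x^i·y^j.
Substituting Z = 1: F(X, Y, 1) = x**2 + 3*x*y + 2*x + 3*y**2 - 2*y + 1.
Note: deg(f) ≤ deg(F) = 2; strict inequality happens when F is divisible by Z (lost terms).


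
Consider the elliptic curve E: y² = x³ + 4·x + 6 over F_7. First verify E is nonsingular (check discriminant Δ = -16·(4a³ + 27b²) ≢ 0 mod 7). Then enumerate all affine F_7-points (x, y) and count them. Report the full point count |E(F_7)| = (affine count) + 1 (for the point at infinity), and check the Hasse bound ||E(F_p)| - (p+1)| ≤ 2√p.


Affine points = {(1, 2), (1, 5), (2, 1), (2, 6), (4, 3), (4, 4), (5, 2), (5, 5), (6, 1), (6, 6)}; affine count = 10; |E(F_7)| = 11.

Discriminant check: Δ ∝ 4a³ + 27b² = 4·4³ + 27·6² = 4·64 + 27·36 ≡ 3 (mod 7). Nonzero ⇒ E is nonsingular.
For each x ∈ F_7, compute rhs = x³ + 4·x + 6 mod 7, then count y ∈ F_7 with y² ≡ rhs.
  x = 0: rhs = 6, matching y values: none (0 points).
  x = 1: rhs = 4, matching y values: 2, 5 (2 points).
  x = 2: rhs = 1, matching y values: 1, 6 (2 points).
  x = 3: rhs = 3, matching y values: none (0 points).
  x = 4: rhs = 2, matching y values: 3, 4 (2 points).
  x = 5: rhs = 4, matching y values: 2, 5 (2 points).
  x = 6: rhs = 1, matching y values: 1, 6 (2 points).
Total affine count: 10.
Full point count |E(F_7)| = 10 + 1 = 11.
Hasse bound: |11 − (7+1)| = |3| = 3 ≤ 2√7 ≈ 5.2915 ✓.


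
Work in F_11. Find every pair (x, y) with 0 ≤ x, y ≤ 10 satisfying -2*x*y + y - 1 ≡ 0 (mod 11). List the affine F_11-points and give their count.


Affine F_11-points: {(0, 1), (1, 10), (2, 7), (3, 2), (4, 3), (5, 6), (7, 5), (8, 8), (9, 9), (10, 4)}; count = 10.

For each of the 121 pairs (x, y) ∈ F_11², evaluate f(x, y) mod 11. Record the zeros.
  x = 0: [0↦10, 1↦0, 2↦1, 3↦2, 4↦3, 5↦4, 6↦5, 7↦6, 8↦7, 9↦8, 10↦9]  zeros at y ∈ {1}
  x = 1: [0↦10, 1↦9, 2↦8, 3↦7, 4↦6, 5↦5, 6↦4, 7↦3, 8↦2, 9↦1, 10↦0]  zeros at y ∈ {10}
  x = 2: [0↦10, 1↦7, 2↦4, 3↦1, 4↦9, 5↦6, 6↦3, 7↦0, 8↦8, 9↦5, 10↦2]  zeros at y ∈ {7}
  x = 3: [0↦10, 1↦5, 2↦0, 3↦6, 4↦1, 5↦7, 6↦2, 7↦8, 8↦3, 9↦9, 10↦4]  zeros at y ∈ {2}
  x = 4: [0↦10, 1↦3, 2↦7, 3↦0, 4↦4, 5↦8, 6↦1, 7↦5, 8↦9, 9↦2, 10↦6]  zeros at y ∈ {3}
  x = 5: [0↦10, 1↦1, 2↦3, 3↦5, 4↦7, 5↦9, 6↦0, 7↦2, 8↦4, 9↦6, 10↦8]  zeros at y ∈ {6}
  x = 6: [0↦10, 1↦10, 2↦10, 3↦10, 4↦10, 5↦10, 6↦10, 7↦10, 8↦10, 9↦10, 10↦10]  zeros at y ∈ ∅
  x = 7: [0↦10, 1↦8, 2↦6, 3↦4, 4↦2, 5↦0, 6↦9, 7↦7, 8↦5, 9↦3, 10↦1]  zeros at y ∈ {5}
  x = 8: [0↦10, 1↦6, 2↦2, 3↦9, 4↦5, 5↦1, 6↦8, 7↦4, 8↦0, 9↦7, 10↦3]  zeros at y ∈ {8}
  x = 9: [0↦10, 1↦4, 2↦9, 3↦3, 4↦8, 5↦2, 6↦7, 7↦1, 8↦6, 9↦0, 10↦5]  zeros at y ∈ {9}
  x = 10: [0↦10, 1↦2, 2↦5, 3↦8, 4↦0, 5↦3, 6↦6, 7↦9, 8↦1, 9↦4, 10↦7]  zeros at y ∈ {4}
Collecting zeros: affine points = {(0, 1), (1, 10), (2, 7), (3, 2), (4, 3), (5, 6), (7, 5), (8, 8), (9, 9), (10, 4)}.
Total count |C(F_11)_aff| = 10.


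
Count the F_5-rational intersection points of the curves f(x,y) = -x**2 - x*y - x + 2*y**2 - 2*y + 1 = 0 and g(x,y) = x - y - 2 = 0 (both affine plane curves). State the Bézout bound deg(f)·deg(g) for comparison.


Common zeros: {(2, 0)}; count = 1; Bézout bound = 2.

deg(f) = 2, deg(g) = 1, so Bézout bound = 2.
Scan x ∈ F_5. For each x, list the y ∈ F_5 with f(x, y) ≡ 0 and those with g(x, y) ≡ 0 (mod 5); the common zeros in that column are the intersection.
  x = 0: f ≡ 0 at y ∈ {2, 4}; g ≡ 0 at y ∈ {3}; common: ∅.
  x = 1: f ≡ 0 at y ∈ ∅; g ≡ 0 at y ∈ {4}; common: ∅.
  x = 2: f ≡ 0 at y ∈ {0, 2}; g ≡ 0 at y ∈ {0}; common: {0}.
  x = 3: f ≡ 0 at y ∈ ∅; g ≡ 0 at y ∈ {1}; common: ∅.
  x = 4: f ≡ 0 at y ∈ ∅; g ≡ 0 at y ∈ {2}; common: ∅.
Collecting: common zeros = {(2, 0)}, so the count is 1.
Comparison with the Bézout bound: 1 ≤ 2 = deg(f)·deg(g), as expected for curves with no common component (the affine F_5-count falls short of the bound because intersections may lie at infinity, over extension fields, or carry multiplicity).


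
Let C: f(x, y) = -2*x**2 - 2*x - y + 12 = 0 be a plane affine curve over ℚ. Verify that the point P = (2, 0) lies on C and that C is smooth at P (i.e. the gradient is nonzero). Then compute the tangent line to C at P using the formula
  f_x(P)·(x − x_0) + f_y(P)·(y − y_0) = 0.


Tangent line at P: -10*x - y + 20 = 0.

Step 1: f(2, 0) = 0, so P lies on C.
Step 2: partial derivatives
  f_x(x, y) = -4*x - 2, f_y(x, y) = -1.
  f_x(P) = -10, f_y(P) = -1 (gradient nonzero, so P is smooth).
Step 3: tangent line at P: -10·(x − 2) + -1·(y − 0) = 0.
Expanding: -10*x - y + 20 = 0.


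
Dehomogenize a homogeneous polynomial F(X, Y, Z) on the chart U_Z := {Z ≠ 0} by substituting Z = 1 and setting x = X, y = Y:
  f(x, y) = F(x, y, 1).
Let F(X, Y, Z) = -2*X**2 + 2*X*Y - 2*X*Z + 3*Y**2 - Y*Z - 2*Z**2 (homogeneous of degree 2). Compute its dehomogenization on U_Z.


f(x, y) = -2*x**2 + 2*x*y - 2*x + 3*y**2 - y - 2

On U_Z we set Z = 1. Each monomial c·X^i·Y^j·Z^k in F becomes c·x^i·y^j·1^k = c·x^i·y^j.
Substituting Z = 1: F(X, Y, 1) = -2*x**2 + 2*x*y - 2*x + 3*y**2 - y - 2.
Note: deg(f) ≤ deg(F) = 2; strict inequality happens when F is divisible by Z (lost terms).


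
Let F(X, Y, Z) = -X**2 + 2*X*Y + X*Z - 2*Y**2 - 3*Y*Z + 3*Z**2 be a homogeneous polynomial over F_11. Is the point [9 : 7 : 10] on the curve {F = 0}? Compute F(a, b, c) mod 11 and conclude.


F(9,7,10) ≡ 6 (mod 11); P is NOT on the curve.

Evaluate F(9, 7, 10) term-by-term (mod 11).
  -X**2 ↦ -1·81·1·1 = -81
  2*X*Y ↦ 2·9·7·1 = 126
  X*Z ↦ 1·9·1·10 = 90
  -2*Y**2 ↦ -2·1·49·1 = -98
  -3*Y*Z ↦ -3·1·7·10 = -210
  3*Z**2 ↦ 3·1·1·100 = 300
Sum: F(9, 7, 10) = (-81) + (126) + (90) + (-98) + (-210) + (300) = 127.
Reducing mod 11: 127 ≡ 6 (mod 11).
Since F(a, b, c) ≡ 6 ≠ 0 (mod 11), P does NOT lie on the curve.


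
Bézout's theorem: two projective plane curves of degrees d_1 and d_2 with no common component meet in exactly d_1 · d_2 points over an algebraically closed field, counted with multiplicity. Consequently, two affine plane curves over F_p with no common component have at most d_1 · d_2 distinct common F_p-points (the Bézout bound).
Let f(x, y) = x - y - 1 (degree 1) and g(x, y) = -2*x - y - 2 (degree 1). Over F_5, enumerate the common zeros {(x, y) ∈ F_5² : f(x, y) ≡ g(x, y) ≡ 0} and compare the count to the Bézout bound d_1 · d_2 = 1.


Common zeros: {(3, 2)}; count = 1; Bézout bound = 1.

deg(f) = 1, deg(g) = 1, so Bézout bound = 1.
Scan x ∈ F_5. For each x, list the y ∈ F_5 with f(x, y) ≡ 0 and those with g(x, y) ≡ 0 (mod 5); the common zeros in that column are the intersection.
  x = 0: f ≡ 0 at y ∈ {4}; g ≡ 0 at y ∈ {3}; common: ∅.
  x = 1: f ≡ 0 at y ∈ {0}; g ≡ 0 at y ∈ {1}; common: ∅.
  x = 2: f ≡ 0 at y ∈ {1}; g ≡ 0 at y ∈ {4}; common: ∅.
  x = 3: f ≡ 0 at y ∈ {2}; g ≡ 0 at y ∈ {2}; common: {2}.
  x = 4: f ≡ 0 at y ∈ {3}; g ≡ 0 at y ∈ {0}; common: ∅.
Collecting: common zeros = {(3, 2)}, so the count is 1.
Comparison with the Bézout bound: 1 ≤ 1 = deg(f)·deg(g), as expected for curves with no common component (the bound is attained).


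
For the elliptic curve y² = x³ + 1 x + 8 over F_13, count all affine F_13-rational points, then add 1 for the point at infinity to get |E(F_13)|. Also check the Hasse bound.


Affine points = {(1, 6), (1, 7), (3, 5), (3, 8), (6, 3), (6, 10), (10, 2), (10, 11)}; affine count = 8; |E(F_13)| = 9.

Discriminant check: Δ ∝ 4a³ + 27b² = 4·1³ + 27·8² = 4·1 + 27·64 ≡ 3 (mod 13). Nonzero ⇒ E is nonsingular.
For each x ∈ F_13, compute rhs = x³ + 1·x + 8 mod 13, then count y ∈ F_13 with y² ≡ rhs.
  x = 0: rhs = 8, matching y values: none (0 points).
  x = 1: rhs = 10, matching y values: 6, 7 (2 points).
  x = 2: rhs = 5, matching y values: none (0 points).
  x = 3: rhs = 12, matching y values: 5, 8 (2 points).
  x = 4: rhs = 11, matching y values: none (0 points).
  x = 5: rhs = 8, matching y values: none (0 points).
  x = 6: rhs = 9, matching y values: 3, 10 (2 points).
  x = 7: rhs = 7, matching y values: none (0 points).
  x = 8: rhs = 8, matching y values: none (0 points).
  x = 9: rhs = 5, matching y values: none (0 points).
  x = 10: rhs = 4, matching y values: 2, 11 (2 points).
  x = 11: rhs = 11, matching y values: none (0 points).
  x = 12: rhs = 6, matching y values: none (0 points).
Total affine count: 8.
Full point count |E(F_13)| = 8 + 1 = 9.
Hasse bound: |9 − (13+1)| = |-5| = 5 ≤ 2√13 ≈ 7.2111 ✓.


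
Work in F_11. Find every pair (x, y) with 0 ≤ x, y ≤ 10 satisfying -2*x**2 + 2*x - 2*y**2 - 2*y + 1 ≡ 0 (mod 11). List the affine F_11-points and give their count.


Affine F_11-points: {(0, 2), (0, 8), (1, 2), (1, 8), (3, 0), (3, 10), (5, 5), (6, 4), (6, 6), (7, 5), (9, 0), (9, 10)}; count = 12.

For each of the 121 pairs (x, y) ∈ F_11², evaluate f(x, y) mod 11. Record the zeros.
  x = 0: [0↦1, 1↦8, 2↦0, 3↦10, 4↦5, 5↦7, 6↦5, 7↦10, 8↦0, 9↦8, 10↦1]  zeros at y ∈ {2, 8}
  x = 1: [0↦1, 1↦8, 2↦0, 3↦10, 4↦5, 5↦7, 6↦5, 7↦10, 8↦0, 9↦8, 10↦1]  zeros at y ∈ {2, 8}
  x = 2: [0↦8, 1↦4, 2↦7, 3↦6, 4↦1, 5↦3, 6↦1, 7↦6, 8↦7, 9↦4, 10↦8]  zeros at y ∈ ∅
  x = 3: [0↦0, 1↦7, 2↦10, 3↦9, 4↦4, 5↦6, 6↦4, 7↦9, 8↦10, 9↦7, 10↦0]  zeros at y ∈ {0, 10}
  x = 4: [0↦10, 1↦6, 2↦9, 3↦8, 4↦3, 5↦5, 6↦3, 7↦8, 8↦9, 9↦6, 10↦10]  zeros at y ∈ ∅
  x = 5: [0↦5, 1↦1, 2↦4, 3↦3, 4↦9, 5↦0, 6↦9, 7↦3, 8↦4, 9↦1, 10↦5]  zeros at y ∈ {5}
  x = 6: [0↦7, 1↦3, 2↦6, 3↦5, 4↦0, 5↦2, 6↦0, 7↦5, 8↦6, 9↦3, 10↦7]  zeros at y ∈ {4, 6}
  x = 7: [0↦5, 1↦1, 2↦4, 3↦3, 4↦9, 5↦0, 6↦9, 7↦3, 8↦4, 9↦1, 10↦5]  zeros at y ∈ {5}
  x = 8: [0↦10, 1↦6, 2↦9, 3↦8, 4↦3, 5↦5, 6↦3, 7↦8, 8↦9, 9↦6, 10↦10]  zeros at y ∈ ∅
  x = 9: [0↦0, 1↦7, 2↦10, 3↦9, 4↦4, 5↦6, 6↦4, 7↦9, 8↦10, 9↦7, 10↦0]  zeros at y ∈ {0, 10}
  x = 10: [0↦8, 1↦4, 2↦7, 3↦6, 4↦1, 5↦3, 6↦1, 7↦6, 8↦7, 9↦4, 10↦8]  zeros at y ∈ ∅
Collecting zeros: affine points = {(0, 2), (0, 8), (1, 2), (1, 8), (3, 0), (3, 10), (5, 5), (6, 4), (6, 6), (7, 5), (9, 0), (9, 10)}.
Total count |C(F_11)_aff| = 12.


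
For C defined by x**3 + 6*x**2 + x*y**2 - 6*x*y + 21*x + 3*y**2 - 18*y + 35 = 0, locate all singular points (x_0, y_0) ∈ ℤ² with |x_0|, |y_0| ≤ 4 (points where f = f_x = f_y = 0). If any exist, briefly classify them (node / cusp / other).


Singular points: {(-2, 3)}; classification: cusp.

Compute partial derivatives:
  f_x = 3*x**2 + 12*x + y**2 - 6*y + 21.
  f_y = 2*x*y - 6*x + 6*y - 18.
Scan x_0 ∈ {−4, ..., 4}. For each x_0, f_y(x_0, y) is a polynomial in y; find its integer roots y ∈ {−4, ..., 4}, then test f_x and f at those candidates.
  x = -4: f_y(-4, y) = 6 - 2*y; vanishes at y ∈ {3}. (-4, 3): f_x = 12 ≠ 0.
  x = -3: f_y(-3, y) = 0; vanishes at y ∈ {-4, -3, -2, -1, 0, 1, 2, 3, 4}. (-3, -4): f_x = 52 ≠ 0; (-3, -3): f_x = 39 ≠ 0; (-3, -2): f_x = 28 ≠ 0; (-3, -1): f_x = 19 ≠ 0; (-3, 0): f_x = 12 ≠ 0; (-3, 1): f_x = 7 ≠ 0; (-3, 2): f_x = 4 ≠ 0; (-3, 3): f_x = 3 ≠ 0; (-3, 4): f_x = 4 ≠ 0.
  x = -2: f_y(-2, y) = 2*y - 6; vanishes at y ∈ {3}. (-2, 3): f_x = 0, f = 0 — SINGULAR.
  x = -1: f_y(-1, y) = 4*y - 12; vanishes at y ∈ {3}. (-1, 3): f_x = 3 ≠ 0.
  x = 0: f_y(0, y) = 6*y - 18; vanishes at y ∈ {3}. (0, 3): f_x = 12 ≠ 0.
  x = 1: f_y(1, y) = 8*y - 24; vanishes at y ∈ {3}. (1, 3): f_x = 27 ≠ 0.
  x = 2: f_y(2, y) = 10*y - 30; vanishes at y ∈ {3}. (2, 3): f_x = 48 ≠ 0.
  x = 3: f_y(3, y) = 12*y - 36; vanishes at y ∈ {3}. (3, 3): f_x = 75 ≠ 0.
  x = 4: f_y(4, y) = 14*y - 42; vanishes at y ∈ {3}. (4, 3): f_x = 108 ≠ 0.
Only singular point on the grid: (-2, 3).
Classify: substitute x = -2 + u, y = 3 + v and expand: f = u**3 + u*v**2 + v**2.
No constant or linear terms (consistent with a singular point). Quadratic part: v**2. Cubic part: u**3 + u*v**2.
The quadratic part v**2 is a perfect square, so there is a single (double) tangent line v = 0, i.e. y = 3. Restricting the cubic part to that line (v = 0) leaves u**3 ≠ 0, so f is not divisible by v and the branch is v² ≈ -u**3 to lowest order — this is a cusp.
Classification: cusp.


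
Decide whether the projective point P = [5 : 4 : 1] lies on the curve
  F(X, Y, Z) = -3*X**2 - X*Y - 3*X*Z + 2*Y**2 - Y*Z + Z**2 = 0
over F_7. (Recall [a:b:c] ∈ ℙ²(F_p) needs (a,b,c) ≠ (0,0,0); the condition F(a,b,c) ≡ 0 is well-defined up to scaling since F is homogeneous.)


F(5,4,1) ≡ 3 (mod 7); P is NOT on the curve.

Evaluate F(5, 4, 1) term-by-term (mod 7).
  -3*X**2 ↦ -3·25·1·1 = -75
  -X*Y ↦ -1·5·4·1 = -20
  -3*X*Z ↦ -3·5·1·1 = -15
  2*Y**2 ↦ 2·1·16·1 = 32
  -Y*Z ↦ -1·1·4·1 = -4
  Z**2 ↦ 1·1·1·1 = 1
Sum: F(5, 4, 1) = (-75) + (-20) + (-15) + (32) + (-4) + (1) = -81.
Reducing mod 7: -81 ≡ 3 (mod 7).
Since F(a, b, c) ≡ 3 ≠ 0 (mod 7), P does NOT lie on the curve.


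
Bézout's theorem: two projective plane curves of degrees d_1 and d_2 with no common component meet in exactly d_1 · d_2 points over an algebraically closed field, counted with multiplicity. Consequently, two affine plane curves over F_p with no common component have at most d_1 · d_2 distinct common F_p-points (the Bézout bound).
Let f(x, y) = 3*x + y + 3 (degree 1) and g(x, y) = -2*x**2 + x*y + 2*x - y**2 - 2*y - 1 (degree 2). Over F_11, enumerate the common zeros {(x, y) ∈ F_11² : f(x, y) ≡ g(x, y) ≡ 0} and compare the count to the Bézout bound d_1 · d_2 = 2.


Common zeros: {(7, 9)}; count = 1; Bézout bound = 2.

deg(f) = 1, deg(g) = 2, so Bézout bound = 2.
Scan x ∈ F_11. For each x, list the y ∈ F_11 with f(x, y) ≡ 0 and those with g(x, y) ≡ 0 (mod 11); the common zeros in that column are the intersection.
  x = 0: f ≡ 0 at y ∈ {8}; g ≡ 0 at y ∈ {10}; common: ∅.
  x = 1: f ≡ 0 at y ∈ {5}; g ≡ 0 at y ∈ ∅; common: ∅.
  x = 2: f ≡ 0 at y ∈ {2}; g ≡ 0 at y ∈ ∅; common: ∅.
  x = 3: f ≡ 0 at y ∈ {10}; g ≡ 0 at y ∈ {5, 7}; common: ∅.
  x = 4: f ≡ 0 at y ∈ {7}; g ≡ 0 at y ∈ {4, 9}; common: ∅.
  x = 5: f ≡ 0 at y ∈ {4}; g ≡ 0 at y ∈ ∅; common: ∅.
  x = 6: f ≡ 0 at y ∈ {1}; g ≡ 0 at y ∈ {5, 10}; common: ∅.
  x = 7: f ≡ 0 at y ∈ {9}; g ≡ 0 at y ∈ {7, 9}; common: {9}.
  x = 8: f ≡ 0 at y ∈ {6}; g ≡ 0 at y ∈ ∅; common: ∅.
  x = 9: f ≡ 0 at y ∈ {3}; g ≡ 0 at y ∈ ∅; common: ∅.
  x = 10: f ≡ 0 at y ∈ {0}; g ≡ 0 at y ∈ {4}; common: ∅.
Collecting: common zeros = {(7, 9)}, so the count is 1.
Comparison with the Bézout bound: 1 ≤ 2 = deg(f)·deg(g), as expected for curves with no common component (the affine F_11-count falls short of the bound because intersections may lie at infinity, over extension fields, or carry multiplicity).


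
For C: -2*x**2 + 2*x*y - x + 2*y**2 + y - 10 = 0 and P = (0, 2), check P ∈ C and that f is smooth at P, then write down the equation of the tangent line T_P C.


Tangent line at P: 3*x + 9*y - 18 = 0.

Step 1: f(0, 2) = 0, so P lies on C.
Step 2: partial derivatives
  f_x(x, y) = -4*x + 2*y - 1, f_y(x, y) = 2*x + 4*y + 1.
  f_x(P) = 3, f_y(P) = 9 (gradient nonzero, so P is smooth).
Step 3: tangent line at P: 3·(x − 0) + 9·(y − 2) = 0.
Expanding: 3*x + 9*y - 18 = 0.


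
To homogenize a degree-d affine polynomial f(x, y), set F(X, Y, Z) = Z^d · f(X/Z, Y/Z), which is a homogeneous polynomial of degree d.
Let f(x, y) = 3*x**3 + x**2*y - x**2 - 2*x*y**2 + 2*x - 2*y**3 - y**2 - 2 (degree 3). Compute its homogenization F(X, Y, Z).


F(X, Y, Z) = 3*X**3 + X**2*Y - X**2*Z - 2*X*Y**2 + 2*X*Z**2 - 2*Y**3 - Y**2*Z - 2*Z**3

deg(f) = 3.
Substitute x = X/Z, y = Y/Z into f, then multiply by Z^3.
  monomial 3·x^3·y^0 ↦ 3·X^3·Y^0·Z^0.
  monomial 1·x^2·y^1 ↦ 1·X^2·Y^1·Z^0.
  monomial -1·x^2·y^0 ↦ -1·X^2·Y^0·Z^1.
  monomial -2·x^1·y^2 ↦ -2·X^1·Y^2·Z^0.
  monomial 2·x^1·y^0 ↦ 2·X^1·Y^0·Z^2.
  monomial -2·x^0·y^3 ↦ -2·X^0·Y^3·Z^0.
  monomial -1·x^0·y^2 ↦ -1·X^0·Y^2·Z^1.
  monomial -2·x^0·y^0 ↦ -2·X^0·Y^0·Z^3.
Collecting: F(X, Y, Z) = 3*X**3 + X**2*Y - X**2*Z - 2*X*Y**2 + 2*X*Z**2 - 2*Y**3 - Y**2*Z - 2*Z**3.


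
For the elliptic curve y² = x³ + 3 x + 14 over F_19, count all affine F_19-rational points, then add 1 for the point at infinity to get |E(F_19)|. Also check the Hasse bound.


Affine points = {(2, 3), (2, 16), (6, 1), (6, 18), (7, 6), (7, 13), (12, 7), (12, 12), (14, 8), (14, 11), (16, 4), (16, 15), (17, 0)}; affine count = 13; |E(F_19)| = 14.

Discriminant check: Δ ∝ 4a³ + 27b² = 4·3³ + 27·14² = 4·27 + 27·196 ≡ 4 (mod 19). Nonzero ⇒ E is nonsingular.
For each x ∈ F_19, compute rhs = x³ + 3·x + 14 mod 19, then count y ∈ F_19 with y² ≡ rhs.
  x = 0: rhs = 14, matching y values: none (0 points).
  x = 1: rhs = 18, matching y values: none (0 points).
  x = 2: rhs = 9, matching y values: 3, 16 (2 points).
  x = 3: rhs = 12, matching y values: none (0 points).
  x = 4: rhs = 14, matching y values: none (0 points).
  x = 5: rhs = 2, matching y values: none (0 points).
  x = 6: rhs = 1, matching y values: 1, 18 (2 points).
  x = 7: rhs = 17, matching y values: 6, 13 (2 points).
  x = 8: rhs = 18, matching y values: none (0 points).
  x = 9: rhs = 10, matching y values: none (0 points).
  x = 10: rhs = 18, matching y values: none (0 points).
  x = 11: rhs = 10, matching y values: none (0 points).
  x = 12: rhs = 11, matching y values: 7, 12 (2 points).
  x = 13: rhs = 8, matching y values: none (0 points).
  x = 14: rhs = 7, matching y values: 8, 11 (2 points).
  x = 15: rhs = 14, matching y values: none (0 points).
  x = 16: rhs = 16, matching y values: 4, 15 (2 points).
  x = 17: rhs = 0, matching y values: 0 (1 points).
  x = 18: rhs = 10, matching y values: none (0 points).
Total affine count: 13.
Full point count |E(F_19)| = 13 + 1 = 14.
Hasse bound: |14 − (19+1)| = |-6| = 6 ≤ 2√19 ≈ 8.7178 ✓.


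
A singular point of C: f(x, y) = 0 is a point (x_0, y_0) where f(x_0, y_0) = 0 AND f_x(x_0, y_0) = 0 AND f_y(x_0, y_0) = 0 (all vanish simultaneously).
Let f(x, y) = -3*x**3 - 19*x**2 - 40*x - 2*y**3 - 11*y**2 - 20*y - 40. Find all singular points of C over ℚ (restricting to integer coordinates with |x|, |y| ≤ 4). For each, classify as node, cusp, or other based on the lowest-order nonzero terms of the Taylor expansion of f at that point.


Singular points: {(-2, -2)}; classification: node.

Compute partial derivatives:
  f_x = -9*x**2 - 38*x - 40.
  f_y = -6*y**2 - 22*y - 20.
Scan x_0 ∈ {−4, ..., 4}. For each x_0, f_y(x_0, y) is a polynomial in y; find its integer roots y ∈ {−4, ..., 4}, then test f_x and f at those candidates.
  x = -4: f_y(-4, y) = -6*y**2 - 22*y - 20; vanishes at y ∈ {-2}. (-4, -2): f_x = -32 ≠ 0.
  x = -3: f_y(-3, y) = -6*y**2 - 22*y - 20; vanishes at y ∈ {-2}. (-3, -2): f_x = -7 ≠ 0.
  x = -2: f_y(-2, y) = -6*y**2 - 22*y - 20; vanishes at y ∈ {-2}. (-2, -2): f_x = 0, f = 0 — SINGULAR.
  x = -1: f_y(-1, y) = -6*y**2 - 22*y - 20; vanishes at y ∈ {-2}. (-1, -2): f_x = -11 ≠ 0.
  x = 0: f_y(0, y) = -6*y**2 - 22*y - 20; vanishes at y ∈ {-2}. (0, -2): f_x = -40 ≠ 0.
  x = 1: f_y(1, y) = -6*y**2 - 22*y - 20; vanishes at y ∈ {-2}. (1, -2): f_x = -87 ≠ 0.
  x = 2: f_y(2, y) = -6*y**2 - 22*y - 20; vanishes at y ∈ {-2}. (2, -2): f_x = -152 ≠ 0.
  x = 3: f_y(3, y) = -6*y**2 - 22*y - 20; vanishes at y ∈ {-2}. (3, -2): f_x = -235 ≠ 0.
  x = 4: f_y(4, y) = -6*y**2 - 22*y - 20; vanishes at y ∈ {-2}. (4, -2): f_x = -336 ≠ 0.
Only singular point on the grid: (-2, -2).
Classify: substitute x = -2 + u, y = -2 + v and expand: f = -3*u**3 - u**2 - 2*v**3 + v**2.
No constant or linear terms (consistent with a singular point). Quadratic part: -u**2 + v**2. Cubic part: -3*u**3 - 2*v**3.
The quadratic part v**2 - u**2 = (v − u)(v + u) splits into two distinct linear factors, so there are two distinct tangent lines y − -2 = ±(x − -2) — this is a node (ordinary double point).
Classification: node.


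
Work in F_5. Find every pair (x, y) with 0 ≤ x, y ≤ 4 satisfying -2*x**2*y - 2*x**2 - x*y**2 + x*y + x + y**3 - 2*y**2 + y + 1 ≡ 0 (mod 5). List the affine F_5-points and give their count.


Affine F_5-points: {(1, 0), (1, 3), (2, 0), (2, 4), (4, 3)}; count = 5.

For each of the 25 pairs (x, y) ∈ F_5², evaluate f(x, y) mod 5. Record the zeros.
  x = 0: [0↦1, 1↦1, 2↦3, 3↦3, 4↦2]  zeros at y ∈ ∅
  x = 1: [0↦0, 1↦3, 2↦1, 3↦0, 4↦1]  zeros at y ∈ {0, 3}
  x = 2: [0↦0, 1↦2, 2↦2, 3↦1, 4↦0]  zeros at y ∈ {0, 4}
  x = 3: [0↦1, 1↦3, 2↦1, 3↦1, 4↦4]  zeros at y ∈ ∅
  x = 4: [0↦3, 1↦1, 2↦3, 3↦0, 4↦3]  zeros at y ∈ {3}
Collecting zeros: affine points = {(1, 0), (1, 3), (2, 0), (2, 4), (4, 3)}.
Total count |C(F_5)_aff| = 5.


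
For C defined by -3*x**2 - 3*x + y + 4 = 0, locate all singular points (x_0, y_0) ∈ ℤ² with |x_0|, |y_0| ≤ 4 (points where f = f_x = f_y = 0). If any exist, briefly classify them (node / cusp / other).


No singular points in the scanned grid; C is smooth there.

Compute partial derivatives:
  f_x = -6*x - 3.
  f_y = 1.
f_y = 1 is a nonzero constant, so f_y never vanishes: no point (x, y) can satisfy f = f_x = f_y = 0. In particular no (x, y) ∈ {−4, ..., 4}² is singular; the curve is smooth.


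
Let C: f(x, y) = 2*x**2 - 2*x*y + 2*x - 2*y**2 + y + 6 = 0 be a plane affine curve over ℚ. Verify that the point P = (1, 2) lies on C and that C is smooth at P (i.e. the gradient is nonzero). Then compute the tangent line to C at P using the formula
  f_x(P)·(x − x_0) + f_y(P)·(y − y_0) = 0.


Tangent line at P: 2*x - 9*y + 16 = 0.

Step 1: f(1, 2) = 0, so P lies on C.
Step 2: partial derivatives
  f_x(x, y) = 4*x - 2*y + 2, f_y(x, y) = -2*x - 4*y + 1.
  f_x(P) = 2, f_y(P) = -9 (gradient nonzero, so P is smooth).
Step 3: tangent line at P: 2·(x − 1) + -9·(y − 2) = 0.
Expanding: 2*x - 9*y + 16 = 0.


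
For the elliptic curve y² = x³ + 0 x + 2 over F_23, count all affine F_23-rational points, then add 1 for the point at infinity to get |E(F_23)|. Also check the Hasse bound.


Affine points = {(0, 5), (0, 18), (1, 7), (1, 16), (3, 11), (3, 12), (5, 9), (5, 14), (7, 0), (8, 10), (8, 13), (9, 8), (9, 15), (10, 6), (10, 17), (14, 3), (14, 20), (16, 2), (16, 21), (17, 4), (17, 19), (22, 1), (22, 22)}; affine count = 23; |E(F_23)| = 24.

Discriminant check: Δ ∝ 4a³ + 27b² = 4·0³ + 27·2² = 4·0 + 27·4 ≡ 16 (mod 23). Nonzero ⇒ E is nonsingular.
For each x ∈ F_23, compute rhs = x³ + 0·x + 2 mod 23, then count y ∈ F_23 with y² ≡ rhs.
  x = 0: rhs = 2, matching y values: 5, 18 (2 points).
  x = 1: rhs = 3, matching y values: 7, 16 (2 points).
  x = 2: rhs = 10, matching y values: none (0 points).
  x = 3: rhs = 6, matching y values: 11, 12 (2 points).
  x = 4: rhs = 20, matching y values: none (0 points).
  x = 5: rhs = 12, matching y values: 9, 14 (2 points).
  x = 6: rhs = 11, matching y values: none (0 points).
  x = 7: rhs = 0, matching y values: 0 (1 points).
  x = 8: rhs = 8, matching y values: 10, 13 (2 points).
  x = 9: rhs = 18, matching y values: 8, 15 (2 points).
  x = 10: rhs = 13, matching y values: 6, 17 (2 points).
  x = 11: rhs = 22, matching y values: none (0 points).
  x = 12: rhs = 5, matching y values: none (0 points).
  x = 13: rhs = 14, matching y values: none (0 points).
  x = 14: rhs = 9, matching y values: 3, 20 (2 points).
  x = 15: rhs = 19, matching y values: none (0 points).
  x = 16: rhs = 4, matching y values: 2, 21 (2 points).
  x = 17: rhs = 16, matching y values: 4, 19 (2 points).
  x = 18: rhs = 15, matching y values: none (0 points).
  x = 19: rhs = 7, matching y values: none (0 points).
  x = 20: rhs = 21, matching y values: none (0 points).
  x = 21: rhs = 17, matching y values: none (0 points).
  x = 22: rhs = 1, matching y values: 1, 22 (2 points).
Total affine count: 23.
Full point count |E(F_23)| = 23 + 1 = 24.
Hasse bound: |24 − (23+1)| = |0| = 0 ≤ 2√23 ≈ 9.5917 ✓.


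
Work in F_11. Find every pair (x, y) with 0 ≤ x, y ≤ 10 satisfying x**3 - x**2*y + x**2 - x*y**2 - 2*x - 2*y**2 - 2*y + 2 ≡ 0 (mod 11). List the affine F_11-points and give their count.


Affine F_11-points: {(0, 3), (0, 7), (1, 5), (2, 1), (2, 3), (6, 0), (6, 9), (7, 2), (7, 7), (9, 4), (10, 1), (10, 7)}; count = 12.

For each of the 121 pairs (x, y) ∈ F_11², evaluate f(x, y) mod 11. Record the zeros.
  x = 0: [0↦2, 1↦9, 2↦1, 3↦0, 4↦6, 5↦8, 6↦6, 7↦0, 8↦1, 9↦9, 10↦2]  zeros at y ∈ {3, 7}
  x = 1: [0↦2, 1↦7, 2↦6, 3↦10, 4↦8, 5↦0, 6↦8, 7↦10, 8↦6, 9↦7, 10↦2]  zeros at y ∈ {5}
  x = 2: [0↦10, 1↦0, 2↦4, 3↦0, 4↦10, 5↦1, 6↦6, 7↦3, 8↦3, 9↦6, 10↦1]  zeros at y ∈ {1, 3}
  x = 3: [0↦10, 1↦5, 2↦1, 3↦9, 4↦7, 5↦6, 6↦6, 7↦7, 8↦9, 9↦1, 10↦5]  zeros at y ∈ ∅
  x = 4: [0↦8, 1↦6, 2↦3, 3↦10, 4↦5, 5↦10, 6↦3, 7↦6, 8↦8, 9↦9, 10↦9]  zeros at y ∈ ∅
  x = 5: [0↦10, 1↦9, 2↦5, 3↦9, 4↦10, 5↦8, 6↦3, 7↦6, 8↦6, 9↦3, 10↦8]  zeros at y ∈ ∅
  x = 6: [0↦0, 1↦9, 2↦2, 3↦1, 4↦6, 5↦6, 6↦1, 7↦2, 8↦9, 9↦0, 10↦8]  zeros at y ∈ {0, 9}
  x = 7: [0↦6, 1↦1, 2↦0, 3↦3, 4↦10, 5↦10, 6↦3, 7↦0, 8↦1, 9↦6, 10↦4]  zeros at y ∈ {2, 7}
  x = 8: [0↦1, 1↦2, 2↦5, 3↦10, 4↦6, 5↦4, 6↦4, 7↦6, 8↦10, 9↦5, 10↦2]  zeros at y ∈ ∅
  x = 9: [0↦2, 1↦7, 2↦1, 3↦6, 4↦0, 5↦5, 6↦10, 7↦4, 8↦9, 9↦3, 10↦8]  zeros at y ∈ {4}
  x = 10: [0↦4, 1↦0, 2↦5, 3↦8, 4↦9, 5↦8, 6↦5, 7↦0, 8↦4, 9↦6, 10↦6]  zeros at y ∈ {1, 7}
Collecting zeros: affine points = {(0, 3), (0, 7), (1, 5), (2, 1), (2, 3), (6, 0), (6, 9), (7, 2), (7, 7), (9, 4), (10, 1), (10, 7)}.
Total count |C(F_11)_aff| = 12.


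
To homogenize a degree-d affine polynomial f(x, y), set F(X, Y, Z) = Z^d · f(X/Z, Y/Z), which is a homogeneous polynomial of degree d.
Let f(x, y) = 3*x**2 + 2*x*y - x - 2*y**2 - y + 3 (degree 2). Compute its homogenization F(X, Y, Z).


F(X, Y, Z) = 3*X**2 + 2*X*Y - X*Z - 2*Y**2 - Y*Z + 3*Z**2

deg(f) = 2.
Substitute x = X/Z, y = Y/Z into f, then multiply by Z^2.
  monomial 3·x^2·y^0 ↦ 3·X^2·Y^0·Z^0.
  monomial 2·x^1·y^1 ↦ 2·X^1·Y^1·Z^0.
  monomial -1·x^1·y^0 ↦ -1·X^1·Y^0·Z^1.
  monomial -2·x^0·y^2 ↦ -2·X^0·Y^2·Z^0.
  monomial -1·x^0·y^1 ↦ -1·X^0·Y^1·Z^1.
  monomial 3·x^0·y^0 ↦ 3·X^0·Y^0·Z^2.
Collecting: F(X, Y, Z) = 3*X**2 + 2*X*Y - X*Z - 2*Y**2 - Y*Z + 3*Z**2.


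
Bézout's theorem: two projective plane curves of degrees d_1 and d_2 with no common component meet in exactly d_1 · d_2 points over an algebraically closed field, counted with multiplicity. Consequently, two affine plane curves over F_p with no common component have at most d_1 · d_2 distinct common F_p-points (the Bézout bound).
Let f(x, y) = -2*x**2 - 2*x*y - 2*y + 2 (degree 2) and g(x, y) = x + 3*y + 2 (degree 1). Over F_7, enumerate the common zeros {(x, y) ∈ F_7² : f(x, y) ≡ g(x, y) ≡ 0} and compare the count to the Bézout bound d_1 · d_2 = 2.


Common zeros: {(6, 2)}; count = 1; Bézout bound = 2.

deg(f) = 2, deg(g) = 1, so Bézout bound = 2.
Scan x ∈ F_7. For each x, list the y ∈ F_7 with f(x, y) ≡ 0 and those with g(x, y) ≡ 0 (mod 7); the common zeros in that column are the intersection.
  x = 0: f ≡ 0 at y ∈ {1}; g ≡ 0 at y ∈ {4}; common: ∅.
  x = 1: f ≡ 0 at y ∈ {0}; g ≡ 0 at y ∈ {6}; common: ∅.
  x = 2: f ≡ 0 at y ∈ {6}; g ≡ 0 at y ∈ {1}; common: ∅.
  x = 3: f ≡ 0 at y ∈ {5}; g ≡ 0 at y ∈ {3}; common: ∅.
  x = 4: f ≡ 0 at y ∈ {4}; g ≡ 0 at y ∈ {5}; common: ∅.
  x = 5: f ≡ 0 at y ∈ {3}; g ≡ 0 at y ∈ {0}; common: ∅.
  x = 6: f ≡ 0 at y ∈ {0, 1, 2, 3, 4, 5, 6}; g ≡ 0 at y ∈ {2}; common: {2}.
Collecting: common zeros = {(6, 2)}, so the count is 1.
Comparison with the Bézout bound: 1 ≤ 2 = deg(f)·deg(g), as expected for curves with no common component (the affine F_7-count falls short of the bound because intersections may lie at infinity, over extension fields, or carry multiplicity).


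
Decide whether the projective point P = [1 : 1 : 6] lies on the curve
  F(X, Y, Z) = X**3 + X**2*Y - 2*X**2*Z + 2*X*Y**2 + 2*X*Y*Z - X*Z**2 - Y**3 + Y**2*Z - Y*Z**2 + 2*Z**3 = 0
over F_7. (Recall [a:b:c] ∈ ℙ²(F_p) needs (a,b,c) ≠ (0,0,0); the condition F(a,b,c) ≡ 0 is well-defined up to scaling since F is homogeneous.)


F(1,1,6) ≡ 5 (mod 7); P is NOT on the curve.

Evaluate F(1, 1, 6) term-by-term (mod 7).
  X**3 ↦ 1·1·1·1 = 1
  X**2*Y ↦ 1·1·1·1 = 1
  -2*X**2*Z ↦ -2·1·1·6 = -12
  2*X*Y**2 ↦ 2·1·1·1 = 2
  2*X*Y*Z ↦ 2·1·1·6 = 12
  -X*Z**2 ↦ -1·1·1·36 = -36
  -Y**3 ↦ -1·1·1·1 = -1
  Y**2*Z ↦ 1·1·1·6 = 6
  -Y*Z**2 ↦ -1·1·1·36 = -36
  2*Z**3 ↦ 2·1·1·216 = 432
Sum: F(1, 1, 6) = (1) + (1) + (-12) + (2) + (12) + (-36) + (-1) + (6) + (-36) + (432) = 369.
Reducing mod 7: 369 ≡ 5 (mod 7).
Since F(a, b, c) ≡ 5 ≠ 0 (mod 7), P does NOT lie on the curve.


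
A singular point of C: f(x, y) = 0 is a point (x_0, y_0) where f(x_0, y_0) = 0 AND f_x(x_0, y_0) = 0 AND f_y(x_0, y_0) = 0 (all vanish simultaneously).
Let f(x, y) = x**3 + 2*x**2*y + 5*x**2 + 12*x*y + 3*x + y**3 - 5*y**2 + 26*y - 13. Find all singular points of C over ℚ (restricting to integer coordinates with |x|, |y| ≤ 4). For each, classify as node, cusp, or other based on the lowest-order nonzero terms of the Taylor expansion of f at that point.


Singular points: {(-3, 2)}; classification: cusp.

Compute partial derivatives:
  f_x = 3*x**2 + 4*x*y + 10*x + 12*y + 3.
  f_y = 2*x**2 + 12*x + 3*y**2 - 10*y + 26.
Scan x_0 ∈ {−4, ..., 4}. For each x_0, f_y(x_0, y) is a polynomial in y; find its integer roots y ∈ {−4, ..., 4}, then test f_x and f at those candidates.
  x = -4: f_y(-4, y) = 3*y**2 - 10*y + 10; no integer root y with |y| ≤ 4.
  x = -3: f_y(-3, y) = 3*y**2 - 10*y + 8; vanishes at y ∈ {2}. (-3, 2): f_x = 0, f = 0 — SINGULAR.
  x = -2: f_y(-2, y) = 3*y**2 - 10*y + 10; no integer root y with |y| ≤ 4.
  x = -1: f_y(-1, y) = 3*y**2 - 10*y + 16; no integer root y with |y| ≤ 4.
  x = 0: f_y(0, y) = 3*y**2 - 10*y + 26; no integer root y with |y| ≤ 4.
  x = 1: f_y(1, y) = 3*y**2 - 10*y + 40; no integer root y with |y| ≤ 4.
  x = 2: f_y(2, y) = 3*y**2 - 10*y + 58; no integer root y with |y| ≤ 4.
  x = 3: f_y(3, y) = 3*y**2 - 10*y + 80; no integer root y with |y| ≤ 4.
  x = 4: f_y(4, y) = 3*y**2 - 10*y + 106; no integer root y with |y| ≤ 4.
Only singular point on the grid: (-3, 2).
Classify: substitute x = -3 + u, y = 2 + v and expand: f = u**3 + 2*u**2*v + v**3 + v**2.
No constant or linear terms (consistent with a singular point). Quadratic part: v**2. Cubic part: u**3 + 2*u**2*v + v**3.
The quadratic part v**2 is a perfect square, so there is a single (double) tangent line v = 0, i.e. y = 2. Restricting the cubic part to that line (v = 0) leaves u**3 ≠ 0, so f is not divisible by v and the branch is v² ≈ -u**3 to lowest order — this is a cusp.
Classification: cusp.


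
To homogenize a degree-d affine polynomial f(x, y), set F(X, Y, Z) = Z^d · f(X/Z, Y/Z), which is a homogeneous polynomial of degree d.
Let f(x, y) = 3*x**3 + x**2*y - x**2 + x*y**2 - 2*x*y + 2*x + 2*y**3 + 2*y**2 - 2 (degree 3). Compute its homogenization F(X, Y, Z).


F(X, Y, Z) = 3*X**3 + X**2*Y - X**2*Z + X*Y**2 - 2*X*Y*Z + 2*X*Z**2 + 2*Y**3 + 2*Y**2*Z - 2*Z**3

deg(f) = 3.
Substitute x = X/Z, y = Y/Z into f, then multiply by Z^3.
  monomial 3·x^3·y^0 ↦ 3·X^3·Y^0·Z^0.
  monomial 1·x^2·y^1 ↦ 1·X^2·Y^1·Z^0.
  monomial -1·x^2·y^0 ↦ -1·X^2·Y^0·Z^1.
  monomial 1·x^1·y^2 ↦ 1·X^1·Y^2·Z^0.
  monomial -2·x^1·y^1 ↦ -2·X^1·Y^1·Z^1.
  monomial 2·x^1·y^0 ↦ 2·X^1·Y^0·Z^2.
  monomial 2·x^0·y^3 ↦ 2·X^0·Y^3·Z^0.
  monomial 2·x^0·y^2 ↦ 2·X^0·Y^2·Z^1.
  monomial -2·x^0·y^0 ↦ -2·X^0·Y^0·Z^3.
Collecting: F(X, Y, Z) = 3*X**3 + X**2*Y - X**2*Z + X*Y**2 - 2*X*Y*Z + 2*X*Z**2 + 2*Y**3 + 2*Y**2*Z - 2*Z**3.


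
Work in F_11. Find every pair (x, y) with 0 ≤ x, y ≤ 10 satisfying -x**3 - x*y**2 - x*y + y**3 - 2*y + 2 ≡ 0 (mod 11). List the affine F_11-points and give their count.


Affine F_11-points: {(2, 1), (3, 5), (7, 0), (9, 3), (9, 7), (9, 10)}; count = 6.

For each of the 121 pairs (x, y) ∈ F_11², evaluate f(x, y) mod 11. Record the zeros.
  x = 0: [0↦2, 1↦1, 2↦6, 3↦1, 4↦3, 5↦7, 6↦8, 7↦1, 8↦3, 9↦9, 10↦3]  zeros at y ∈ ∅
  x = 1: [0↦1, 1↦9, 2↦10, 3↦10, 4↦4, 5↦9, 6↦9, 7↦10, 8↦7, 9↦6, 10↦2]  zeros at y ∈ ∅
  x = 2: [0↦5, 1↦0, 2↦8, 3↦2, 4↦10, 5↦5, 6↦4, 7↦2, 8↦5, 9↦8, 10↦6]  zeros at y ∈ {1}
  x = 3: [0↦8, 1↦1, 2↦5, 3↦4, 4↦4, 5↦0, 6↦9, 7↦4, 8↦2, 9↦9, 10↦9]  zeros at y ∈ {5}
  x = 4: [0↦4, 1↦6, 2↦6, 3↦10, 4↦2, 5↦10, 6↦7, 7↦10, 8↦3, 9↦3, 10↦5]  zeros at y ∈ ∅
  x = 5: [0↦9, 1↦9, 2↦5, 3↦3, 4↦9, 5↦7, 6↦3, 7↦3, 8↦2, 9↦6, 10↦10]  zeros at y ∈ ∅
  x = 6: [0↦6, 1↦4, 2↦7, 3↦10, 4↦8, 5↦7, 6↦2, 7↦10, 8↦4, 9↦1, 10↦7]  zeros at y ∈ ∅
  x = 7: [0↦0, 1↦7, 2↦6, 3↦3, 4↦4, 5↦4, 6↦9, 7↦3, 8↦3, 9↦4, 10↦1]  zeros at y ∈ {0}
  x = 8: [0↦7, 1↦1, 2↦7, 3↦9, 4↦2, 5↦3, 6↦7, 7↦9, 8↦4, 9↦9, 10↦8]  zeros at y ∈ ∅
  x = 9: [0↦10, 1↦2, 2↦4, 3↦0, 4↦7, 5↦9, 6↦1, 7↦0, 8↦1, 9↦10, 10↦0]  zeros at y ∈ {3, 7, 10}
  x = 10: [0↦3, 1↦4, 2↦2, 3↦3, 4↦2, 5↦5, 6↦7, 7↦3, 8↦10, 9↦1, 10↦4]  zeros at y ∈ ∅
Collecting zeros: affine points = {(2, 1), (3, 5), (7, 0), (9, 3), (9, 7), (9, 10)}.
Total count |C(F_11)_aff| = 6.


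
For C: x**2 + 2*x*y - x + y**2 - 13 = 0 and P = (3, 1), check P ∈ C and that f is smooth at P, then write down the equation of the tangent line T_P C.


Tangent line at P: 7*x + 8*y - 29 = 0.

Step 1: f(3, 1) = 0, so P lies on C.
Step 2: partial derivatives
  f_x(x, y) = 2*x + 2*y - 1, f_y(x, y) = 2*x + 2*y.
  f_x(P) = 7, f_y(P) = 8 (gradient nonzero, so P is smooth).
Step 3: tangent line at P: 7·(x − 3) + 8·(y − 1) = 0.
Expanding: 7*x + 8*y - 29 = 0.


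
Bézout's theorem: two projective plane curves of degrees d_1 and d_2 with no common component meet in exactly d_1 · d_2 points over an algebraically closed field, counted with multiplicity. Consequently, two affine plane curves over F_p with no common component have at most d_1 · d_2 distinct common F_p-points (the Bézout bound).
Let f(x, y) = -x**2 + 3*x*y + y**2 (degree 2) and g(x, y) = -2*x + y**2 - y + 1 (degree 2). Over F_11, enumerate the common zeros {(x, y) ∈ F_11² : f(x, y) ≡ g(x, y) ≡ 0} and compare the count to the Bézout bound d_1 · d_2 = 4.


Common zeros: ∅; count = 0; Bézout bound = 4.

deg(f) = 2, deg(g) = 2, so Bézout bound = 4.
Scan x ∈ F_11. For each x, list the y ∈ F_11 with f(x, y) ≡ 0 and those with g(x, y) ≡ 0 (mod 11); the common zeros in that column are the intersection.
  x = 0: f ≡ 0 at y ∈ {0}; g ≡ 0 at y ∈ ∅; common: ∅.
  x = 1: f ≡ 0 at y ∈ ∅; g ≡ 0 at y ∈ {4, 8}; common: ∅.
  x = 2: f ≡ 0 at y ∈ ∅; g ≡ 0 at y ∈ ∅; common: ∅.
  x = 3: f ≡ 0 at y ∈ ∅; g ≡ 0 at y ∈ ∅; common: ∅.
  x = 4: f ≡ 0 at y ∈ ∅; g ≡ 0 at y ∈ ∅; common: ∅.
  x = 5: f ≡ 0 at y ∈ ∅; g ≡ 0 at y ∈ {5, 7}; common: ∅.
  x = 6: f ≡ 0 at y ∈ ∅; g ≡ 0 at y ∈ {0, 1}; common: ∅.
  x = 7: f ≡ 0 at y ∈ ∅; g ≡ 0 at y ∈ {2, 10}; common: ∅.
  x = 8: f ≡ 0 at y ∈ ∅; g ≡ 0 at y ∈ ∅; common: ∅.
  x = 9: f ≡ 0 at y ∈ ∅; g ≡ 0 at y ∈ {3, 9}; common: ∅.
  x = 10: f ≡ 0 at y ∈ ∅; g ≡ 0 at y ∈ {6}; common: ∅.
Collecting: common zeros = ∅, so the count is 0.
Comparison with the Bézout bound: 0 ≤ 4 = deg(f)·deg(g), as expected for curves with no common component (the affine F_11-count falls short of the bound because intersections may lie at infinity, over extension fields, or carry multiplicity).


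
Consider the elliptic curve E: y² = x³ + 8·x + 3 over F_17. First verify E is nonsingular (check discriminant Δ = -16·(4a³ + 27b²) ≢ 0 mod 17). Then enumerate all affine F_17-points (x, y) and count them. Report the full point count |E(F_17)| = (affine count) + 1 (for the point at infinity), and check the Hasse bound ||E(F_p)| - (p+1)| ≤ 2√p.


Affine points = {(5, 7), (5, 10), (8, 1), (8, 16), (12, 5), (12, 12), (13, 3), (13, 14), (15, 8), (15, 9)}; affine count = 10; |E(F_17)| = 11.

Discriminant check: Δ ∝ 4a³ + 27b² = 4·8³ + 27·3² = 4·512 + 27·9 ≡ 13 (mod 17). Nonzero ⇒ E is nonsingular.
For each x ∈ F_17, compute rhs = x³ + 8·x + 3 mod 17, then count y ∈ F_17 with y² ≡ rhs.
  x = 0: rhs = 3, matching y values: none (0 points).
  x = 1: rhs = 12, matching y values: none (0 points).
  x = 2: rhs = 10, matching y values: none (0 points).
  x = 3: rhs = 3, matching y values: none (0 points).
  x = 4: rhs = 14, matching y values: none (0 points).
  x = 5: rhs = 15, matching y values: 7, 10 (2 points).
  x = 6: rhs = 12, matching y values: none (0 points).
  x = 7: rhs = 11, matching y values: none (0 points).
  x = 8: rhs = 1, matching y values: 1, 16 (2 points).
  x = 9: rhs = 5, matching y values: none (0 points).
  x = 10: rhs = 12, matching y values: none (0 points).
  x = 11: rhs = 11, matching y values: none (0 points).
  x = 12: rhs = 8, matching y values: 5, 12 (2 points).
  x = 13: rhs = 9, matching y values: 3, 14 (2 points).
  x = 14: rhs = 3, matching y values: none (0 points).
  x = 15: rhs = 13, matching y values: 8, 9 (2 points).
  x = 16: rhs = 11, matching y values: none (0 points).
Total affine count: 10.
Full point count |E(F_17)| = 10 + 1 = 11.
Hasse bound: |11 − (17+1)| = |-7| = 7 ≤ 2√17 ≈ 8.2462 ✓.


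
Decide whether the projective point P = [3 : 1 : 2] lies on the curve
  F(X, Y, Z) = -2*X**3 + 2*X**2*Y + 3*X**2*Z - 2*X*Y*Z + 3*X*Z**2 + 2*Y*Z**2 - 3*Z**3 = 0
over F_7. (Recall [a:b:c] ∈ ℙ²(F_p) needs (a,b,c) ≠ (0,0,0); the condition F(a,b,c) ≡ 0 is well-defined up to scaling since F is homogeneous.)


F(3,1,2) ≡ 5 (mod 7); P is NOT on the curve.

Evaluate F(3, 1, 2) term-by-term (mod 7).
  -2*X**3 ↦ -2·27·1·1 = -54
  2*X**2*Y ↦ 2·9·1·1 = 18
  3*X**2*Z ↦ 3·9·1·2 = 54
  -2*X*Y*Z ↦ -2·3·1·2 = -12
  3*X*Z**2 ↦ 3·3·1·4 = 36
  2*Y*Z**2 ↦ 2·1·1·4 = 8
  -3*Z**3 ↦ -3·1·1·8 = -24
Sum: F(3, 1, 2) = (-54) + (18) + (54) + (-12) + (36) + (8) + (-24) = 26.
Reducing mod 7: 26 ≡ 5 (mod 7).
Since F(a, b, c) ≡ 5 ≠ 0 (mod 7), P does NOT lie on the curve.
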